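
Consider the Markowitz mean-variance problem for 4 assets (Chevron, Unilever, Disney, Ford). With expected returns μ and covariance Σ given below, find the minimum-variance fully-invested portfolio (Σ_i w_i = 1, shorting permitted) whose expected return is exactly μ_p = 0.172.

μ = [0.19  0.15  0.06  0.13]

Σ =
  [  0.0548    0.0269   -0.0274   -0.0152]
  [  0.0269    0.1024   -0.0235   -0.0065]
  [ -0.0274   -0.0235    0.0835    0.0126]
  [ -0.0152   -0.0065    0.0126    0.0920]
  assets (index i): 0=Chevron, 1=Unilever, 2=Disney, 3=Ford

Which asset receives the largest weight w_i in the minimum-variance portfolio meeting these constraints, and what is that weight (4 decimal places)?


Chevron (0.7112)

g=Σ⁻¹μ = [4.6858  0.8636  2.2056  1.9462]
h=Σ⁻¹𝟙 = [28.8332  8.0099  21.6957  13.2279]
a=μᵀg=1.405183  b=𝟙ᵀg=9.701160  c=𝟙ᵀh=71.766693  D=ac−b²=6.732843
λ₁=(c·0.172−b)/D = (71.766693·0.172−9.701160)/6.732843 = 0.392510
λ₂=(a−b·0.172)/D = (1.405183−9.701160·0.172)/6.732843 = -0.039124
w* = 0.392510·g + -0.039124·h:
  w_0 = 0.392510·4.6858 + -0.039124·28.8332 = 0.7112  (Chevron)
  w_1 = 0.392510·0.8636 + -0.039124·8.0099 = 0.0256  (Unilever)
  w_2 = 0.392510·2.2056 + -0.039124·21.6957 = 0.0169  (Disney)
  w_3 = 0.392510·1.9462 + -0.039124·13.2279 = 0.2464  (Ford)
Σw_i=1.0000  μᵀw=0.1720
σ²=wᵀΣw=λ₁·μ_p+λ₂ = 0.392510·0.172 + -0.039124 = 0.028388 ≈ 0.0284


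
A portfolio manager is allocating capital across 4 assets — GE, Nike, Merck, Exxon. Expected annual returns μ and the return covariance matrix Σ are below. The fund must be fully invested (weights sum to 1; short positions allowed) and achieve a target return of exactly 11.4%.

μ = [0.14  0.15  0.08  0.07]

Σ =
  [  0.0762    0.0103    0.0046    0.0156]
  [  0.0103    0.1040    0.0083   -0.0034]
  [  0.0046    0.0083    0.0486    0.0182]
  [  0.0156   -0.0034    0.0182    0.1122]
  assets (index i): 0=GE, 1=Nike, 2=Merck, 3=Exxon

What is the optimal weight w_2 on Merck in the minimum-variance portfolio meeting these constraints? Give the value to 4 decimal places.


u=Σ⁻¹μ = [1.5513  1.2010  1.2006  0.2498]
v=Σ⁻¹𝟙 = [10.0830  7.4698  16.4478  5.0691]
a=μᵀu=0.510871  b=𝟙ᵀu=4.202751  c=𝟙ᵀv=39.069684  D=ac−b²=2.296460
λ₁=(c·0.114−b)/D = (39.069684·0.114−4.202751)/2.296460 = 0.109382
λ₂=(a−b·0.114)/D = (0.510871−4.202751·0.114)/2.296460 = 0.013829
w* = 0.109382·u + 0.013829·v:
  w_0 = 0.109382·1.5513 + 0.013829·10.0830 = 0.3091  (GE)
  w_1 = 0.109382·1.2010 + 0.013829·7.4698 = 0.2347  (Nike)
  w_2 = 0.109382·1.2006 + 0.013829·16.4478 = 0.3588  (Merck)
  w_3 = 0.109382·0.2498 + 0.013829·5.0691 = 0.0974  (Exxon)
Σw_i=1.0000  μᵀw=0.1140
σ²=wᵀΣw=λ₁·μ_p+λ₂ = 0.109382·0.114 + 0.013829 = 0.026299 ≈ 0.0263

0.3588


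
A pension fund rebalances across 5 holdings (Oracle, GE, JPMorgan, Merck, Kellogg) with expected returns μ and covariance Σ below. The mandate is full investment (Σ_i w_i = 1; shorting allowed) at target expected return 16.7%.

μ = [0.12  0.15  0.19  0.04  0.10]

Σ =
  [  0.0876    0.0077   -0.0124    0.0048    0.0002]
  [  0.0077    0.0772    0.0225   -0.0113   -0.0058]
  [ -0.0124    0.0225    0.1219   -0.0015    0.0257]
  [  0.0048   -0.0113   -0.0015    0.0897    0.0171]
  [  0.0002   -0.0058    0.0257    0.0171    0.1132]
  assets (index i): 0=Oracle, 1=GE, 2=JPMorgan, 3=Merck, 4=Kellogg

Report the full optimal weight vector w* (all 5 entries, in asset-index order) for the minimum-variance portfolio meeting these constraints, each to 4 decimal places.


x=Σ⁻¹μ = [1.3906  1.5405  1.2964  0.4740  0.5939]
y=Σ⁻¹𝟙 = [10.5324  12.3170  5.7717  10.9985  6.4746]
a=μᵀx=0.722616  b=𝟙ᵀx=5.295466  c=𝟙ᵀy=46.094264  D=ac−b²=5.266507
λ₁=(c·0.167−b)/D = (46.094264·0.167−5.295466)/5.266507 = 0.456142
λ₂=(a−b·0.167)/D = (0.722616−5.295466·0.167)/5.266507 = -0.030708
w* = 0.456142·x + -0.030708·y:
  w_0 = 0.456142·1.3906 + -0.030708·10.5324 = 0.3109  (Oracle)
  w_1 = 0.456142·1.5405 + -0.030708·12.3170 = 0.3244  (GE)
  w_2 = 0.456142·1.2964 + -0.030708·5.7717 = 0.4141  (JPMorgan)
  w_3 = 0.456142·0.4740 + -0.030708·10.9985 = -0.1215  (Merck)
  w_4 = 0.456142·0.5939 + -0.030708·6.4746 = 0.0721  (Kellogg)
Σw_i=1.0000  μᵀw=0.1670
σ²=wᵀΣw=λ₁·μ_p+λ₂ = 0.456142·0.167 + -0.030708 = 0.045467 ≈ 0.0455

0.3109  0.3244  0.4141  -0.1215  0.0721


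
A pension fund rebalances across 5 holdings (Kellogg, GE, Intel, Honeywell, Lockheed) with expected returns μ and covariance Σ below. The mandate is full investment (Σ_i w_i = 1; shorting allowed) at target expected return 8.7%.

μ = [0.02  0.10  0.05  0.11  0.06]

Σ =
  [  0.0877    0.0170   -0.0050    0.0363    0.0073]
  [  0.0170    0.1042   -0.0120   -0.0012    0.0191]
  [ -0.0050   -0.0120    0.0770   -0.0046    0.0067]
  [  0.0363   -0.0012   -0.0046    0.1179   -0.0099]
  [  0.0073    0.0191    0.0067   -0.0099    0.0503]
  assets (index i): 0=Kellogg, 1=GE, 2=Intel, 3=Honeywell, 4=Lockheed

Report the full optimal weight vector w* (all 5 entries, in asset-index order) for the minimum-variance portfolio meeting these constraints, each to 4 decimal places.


x=Σ⁻¹μ = [-0.5032  0.9503  0.7464  1.2144  1.0446]
y=Σ⁻¹𝟙 = [5.8315  7.3581  13.6257  8.6470  16.1273]
a=μᵀx=0.318549  b=𝟙ᵀx=3.452539  c=𝟙ᵀy=51.589667  D=ac−b²=4.513819
λ₁=(c·0.087−b)/D = (51.589667·0.087−3.452539)/4.513819 = 0.229465
λ₂=(a−b·0.087)/D = (0.318549−3.452539·0.087)/4.513819 = 0.004027
w* = 0.229465·x + 0.004027·y:
  w_0 = 0.229465·-0.5032 + 0.004027·5.8315 = -0.0920  (Kellogg)
  w_1 = 0.229465·0.9503 + 0.004027·7.3581 = 0.2477  (GE)
  w_2 = 0.229465·0.7464 + 0.004027·13.6257 = 0.2262  (Intel)
  w_3 = 0.229465·1.2144 + 0.004027·8.6470 = 0.3135  (Honeywell)
  w_4 = 0.229465·1.0446 + 0.004027·16.1273 = 0.3047  (Lockheed)
Σw_i=1.0000  μᵀw=0.0870
σ²=wᵀΣw=λ₁·μ_p+λ₂ = 0.229465·0.087 + 0.004027 = 0.023991 ≈ 0.0240

-0.0920  0.2477  0.2262  0.3135  0.3047


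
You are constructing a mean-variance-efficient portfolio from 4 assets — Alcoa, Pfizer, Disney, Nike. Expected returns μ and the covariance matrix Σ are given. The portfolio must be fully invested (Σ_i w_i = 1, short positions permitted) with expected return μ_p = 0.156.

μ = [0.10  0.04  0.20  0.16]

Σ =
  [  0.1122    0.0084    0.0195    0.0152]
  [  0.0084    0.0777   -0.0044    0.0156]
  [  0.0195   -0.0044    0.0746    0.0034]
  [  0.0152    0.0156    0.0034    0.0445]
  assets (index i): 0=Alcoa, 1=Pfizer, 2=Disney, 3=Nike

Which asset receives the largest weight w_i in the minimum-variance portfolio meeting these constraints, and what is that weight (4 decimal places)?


Nike (0.4763)

x=Σ⁻¹μ = [-0.0083  -0.0269  2.5259  3.4148]
y=Σ⁻¹𝟙 = [3.7769  9.7771  12.2276  16.8201]
a=μᵀx=1.049642  b=𝟙ᵀx=5.905516  c=𝟙ᵀy=42.601744  D=ac−b²=9.841441
λ₁=(c·0.156−b)/D = (42.601744·0.156−5.905516)/9.841441 = 0.075228
λ₂=(a−b·0.156)/D = (1.049642−5.905516·0.156)/9.841441 = 0.013045
w* = 0.075228·x + 0.013045·y:
  w_0 = 0.075228·-0.0083 + 0.013045·3.7769 = 0.0486  (Alcoa)
  w_1 = 0.075228·-0.0269 + 0.013045·9.7771 = 0.1255  (Pfizer)
  w_2 = 0.075228·2.5259 + 0.013045·12.2276 = 0.3495  (Disney)
  w_3 = 0.075228·3.4148 + 0.013045·16.8201 = 0.4763  (Nike)
Σw_i=1.0000  μᵀw=0.1560
σ²=wᵀΣw=λ₁·μ_p+λ₂ = 0.075228·0.156 + 0.013045 = 0.024781 ≈ 0.0248


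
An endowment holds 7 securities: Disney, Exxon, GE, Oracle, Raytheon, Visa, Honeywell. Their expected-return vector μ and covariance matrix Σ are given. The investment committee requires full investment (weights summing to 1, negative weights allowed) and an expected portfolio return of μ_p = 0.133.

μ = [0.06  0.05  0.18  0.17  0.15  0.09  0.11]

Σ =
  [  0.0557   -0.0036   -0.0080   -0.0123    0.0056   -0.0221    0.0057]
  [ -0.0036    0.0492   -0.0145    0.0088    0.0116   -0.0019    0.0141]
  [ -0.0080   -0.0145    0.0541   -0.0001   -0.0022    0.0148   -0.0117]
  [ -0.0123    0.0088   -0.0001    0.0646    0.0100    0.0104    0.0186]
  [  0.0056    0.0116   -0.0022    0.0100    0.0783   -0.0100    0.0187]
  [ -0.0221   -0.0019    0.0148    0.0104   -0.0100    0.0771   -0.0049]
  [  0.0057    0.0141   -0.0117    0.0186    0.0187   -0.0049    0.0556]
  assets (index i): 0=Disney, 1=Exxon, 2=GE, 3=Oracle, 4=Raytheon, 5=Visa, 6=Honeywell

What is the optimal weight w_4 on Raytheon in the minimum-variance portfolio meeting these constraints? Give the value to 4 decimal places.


0.1002

p=Σ⁻¹μ = [2.4157  1.4187  4.0863  2.2098  1.2184  1.0449  1.1739]
q=Σ⁻¹𝟙 = [31.2603  25.1008  27.5513  11.5430  5.9465  17.1013  9.8587]
a=μᵀp=1.733011  b=𝟙ᵀp=13.567756  c=𝟙ᵀq=128.361862  D=ac−b²=38.368577
λ₁=(c·0.133−b)/D = (128.361862·0.133−13.567756)/38.368577 = 0.091334
λ₂=(a−b·0.133)/D = (1.733011−13.567756·0.133)/38.368577 = -0.001864
w* = 0.091334·p + -0.001864·q:
  w_0 = 0.091334·2.4157 + -0.001864·31.2603 = 0.1624  (Disney)
  w_1 = 0.091334·1.4187 + -0.001864·25.1008 = 0.0828  (Exxon)
  w_2 = 0.091334·4.0863 + -0.001864·27.5513 = 0.3219  (GE)
  w_3 = 0.091334·2.2098 + -0.001864·11.5430 = 0.1803  (Oracle)
  w_4 = 0.091334·1.2184 + -0.001864·5.9465 = 0.1002  (Raytheon)
  w_5 = 0.091334·1.0449 + -0.001864·17.1013 = 0.0636  (Visa)
  w_6 = 0.091334·1.1739 + -0.001864·9.8587 = 0.0888  (Honeywell)
Σw_i=1.0000  μᵀw=0.1330
σ²=wᵀΣw=λ₁·μ_p+λ₂ = 0.091334·0.133 + -0.001864 = 0.010284 ≈ 0.0103


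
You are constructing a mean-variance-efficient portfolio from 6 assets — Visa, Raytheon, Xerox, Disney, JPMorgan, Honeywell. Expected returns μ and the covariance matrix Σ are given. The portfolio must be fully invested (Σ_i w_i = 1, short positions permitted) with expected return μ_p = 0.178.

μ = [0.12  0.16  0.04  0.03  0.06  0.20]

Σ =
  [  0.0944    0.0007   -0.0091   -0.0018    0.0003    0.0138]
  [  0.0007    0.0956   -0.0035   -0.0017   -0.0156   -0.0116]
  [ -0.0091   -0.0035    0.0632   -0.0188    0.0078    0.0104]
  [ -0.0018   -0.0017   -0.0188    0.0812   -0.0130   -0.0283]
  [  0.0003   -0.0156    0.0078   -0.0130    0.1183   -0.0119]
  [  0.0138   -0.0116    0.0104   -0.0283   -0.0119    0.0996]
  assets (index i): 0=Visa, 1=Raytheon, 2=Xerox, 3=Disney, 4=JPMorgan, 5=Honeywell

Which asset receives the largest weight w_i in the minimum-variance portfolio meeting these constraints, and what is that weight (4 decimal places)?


x=Σ⁻¹μ = [0.9701  2.2531  0.8288  1.7635  1.2121  2.6954]
y=Σ⁻¹𝟙 = [10.4721  15.9631  21.4327  26.0525  13.7167  17.2517]
a=μᵀx=1.174766  b=𝟙ᵀx=9.722982  c=𝟙ᵀy=104.888845  D=ac−b²=28.683483
λ₁=(c·0.178−b)/D = (104.888845·0.178−9.722982)/28.683483 = 0.311930
λ₂=(a−b·0.178)/D = (1.174766−9.722982·0.178)/28.683483 = -0.019381
w* = 0.311930·x + -0.019381·y:
  w_0 = 0.311930·0.9701 + -0.019381·10.4721 = 0.0996  (Visa)
  w_1 = 0.311930·2.2531 + -0.019381·15.9631 = 0.3934  (Raytheon)
  w_2 = 0.311930·0.8288 + -0.019381·21.4327 = -0.1569  (Xerox)
  w_3 = 0.311930·1.7635 + -0.019381·26.0525 = 0.0451  (Disney)
  w_4 = 0.311930·1.2121 + -0.019381·13.7167 = 0.1122  (JPMorgan)
  w_5 = 0.311930·2.6954 + -0.019381·17.2517 = 0.5064  (Honeywell)
Σw_i=1.0000  μᵀw=0.1780
σ²=wᵀΣw=λ₁·μ_p+λ₂ = 0.311930·0.178 + -0.019381 = 0.036142 ≈ 0.0361

Honeywell (0.5064)


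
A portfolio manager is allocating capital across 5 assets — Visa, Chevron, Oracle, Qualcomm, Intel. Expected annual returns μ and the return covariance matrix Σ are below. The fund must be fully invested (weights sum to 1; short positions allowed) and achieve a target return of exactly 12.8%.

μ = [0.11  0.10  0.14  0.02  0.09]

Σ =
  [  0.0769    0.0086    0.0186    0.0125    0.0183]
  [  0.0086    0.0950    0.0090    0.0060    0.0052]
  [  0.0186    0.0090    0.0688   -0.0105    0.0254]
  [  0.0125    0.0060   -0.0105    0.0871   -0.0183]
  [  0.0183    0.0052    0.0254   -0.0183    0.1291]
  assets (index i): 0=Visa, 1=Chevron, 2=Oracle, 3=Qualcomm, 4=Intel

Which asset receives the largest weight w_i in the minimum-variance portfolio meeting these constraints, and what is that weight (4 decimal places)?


Oracle (0.5362)

p=Σ⁻¹μ = [0.8274  0.7864  1.6577  0.3125  0.2663]
q=Σ⁻¹𝟙 = [5.7758  7.7548  11.6477  12.8120  6.1393]
a=μᵀp=0.431946  b=𝟙ᵀp=3.850278  c=𝟙ᵀq=44.129621  D=ac−b²=4.236954
λ₁=(c·0.128−b)/D = (44.129621·0.128−3.850278)/4.236954 = 0.424435
λ₂=(a−b·0.128)/D = (0.431946−3.850278·0.128)/4.236954 = -0.014371
w* = 0.424435·p + -0.014371·q:
  w_0 = 0.424435·0.8274 + -0.014371·5.7758 = 0.2682  (Visa)
  w_1 = 0.424435·0.7864 + -0.014371·7.7548 = 0.2223  (Chevron)
  w_2 = 0.424435·1.6577 + -0.014371·11.6477 = 0.5362  (Oracle)
  w_3 = 0.424435·0.3125 + -0.014371·12.8120 = -0.0515  (Qualcomm)
  w_4 = 0.424435·0.2663 + -0.014371·6.1393 = 0.0248  (Intel)
Σw_i=1.0000  μᵀw=0.1280
σ²=wᵀΣw=λ₁·μ_p+λ₂ = 0.424435·0.128 + -0.014371 = 0.039957 ≈ 0.0400


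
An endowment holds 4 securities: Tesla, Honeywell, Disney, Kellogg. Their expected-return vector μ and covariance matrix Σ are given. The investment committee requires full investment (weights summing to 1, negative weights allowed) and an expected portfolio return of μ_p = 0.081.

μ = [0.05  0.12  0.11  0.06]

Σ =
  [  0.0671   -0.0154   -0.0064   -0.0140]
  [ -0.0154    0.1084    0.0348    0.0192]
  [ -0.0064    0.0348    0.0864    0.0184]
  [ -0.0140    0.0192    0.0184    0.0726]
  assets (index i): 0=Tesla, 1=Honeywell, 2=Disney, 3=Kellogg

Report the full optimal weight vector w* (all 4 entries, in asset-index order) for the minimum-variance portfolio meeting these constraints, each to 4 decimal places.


p=Σ⁻¹μ = [1.1556  0.8849  0.8760  0.5933]
q=Σ⁻¹𝟙 = [20.1704  7.3301  7.1530  13.9123]
a=μᵀp=0.295919  b=𝟙ᵀp=3.509700  c=𝟙ᵀq=48.565803  D=ac−b²=2.053540
λ₁=(c·0.081−b)/D = (48.565803·0.081−3.509700)/2.053540 = 0.206536
λ₂=(a−b·0.081)/D = (0.295919−3.509700·0.081)/2.053540 = 0.005665
w* = 0.206536·p + 0.005665·q:
  w_0 = 0.206536·1.1556 + 0.005665·20.1704 = 0.3529  (Tesla)
  w_1 = 0.206536·0.8849 + 0.005665·7.3301 = 0.2243  (Honeywell)
  w_2 = 0.206536·0.8760 + 0.005665·7.1530 = 0.2214  (Disney)
  w_3 = 0.206536·0.5933 + 0.005665·13.9123 = 0.2013  (Kellogg)
Σw_i=1.0000  μᵀw=0.0810
σ²=wᵀΣw=λ₁·μ_p+λ₂ = 0.206536·0.081 + 0.005665 = 0.022394 ≈ 0.0224

0.3529  0.2243  0.2214  0.2013


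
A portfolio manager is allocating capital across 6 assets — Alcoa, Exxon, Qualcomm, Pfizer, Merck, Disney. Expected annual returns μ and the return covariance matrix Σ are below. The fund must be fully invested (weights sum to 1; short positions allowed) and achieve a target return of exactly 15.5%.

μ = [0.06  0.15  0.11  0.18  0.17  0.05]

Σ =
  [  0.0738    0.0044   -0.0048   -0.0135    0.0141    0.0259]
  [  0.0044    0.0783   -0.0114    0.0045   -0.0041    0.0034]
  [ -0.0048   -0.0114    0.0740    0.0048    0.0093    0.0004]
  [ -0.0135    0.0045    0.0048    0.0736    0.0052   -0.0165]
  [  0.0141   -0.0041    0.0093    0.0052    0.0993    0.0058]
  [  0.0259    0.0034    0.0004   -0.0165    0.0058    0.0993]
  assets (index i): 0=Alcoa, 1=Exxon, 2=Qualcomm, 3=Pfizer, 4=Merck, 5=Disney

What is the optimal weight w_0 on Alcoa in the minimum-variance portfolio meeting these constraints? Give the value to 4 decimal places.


0.0187

g=Σ⁻¹μ = [0.7737  2.0042  1.5132  2.3902  1.3863  0.5432]
h=Σ⁻¹𝟙 = [12.3692  13.2474  14.5224  15.5807  6.1851  8.5599]
a=μᵀg=1.206559  b=𝟙ᵀg=8.610722  c=𝟙ᵀh=70.464745  D=ac−b²=10.875316
λ₁=(c·0.155−b)/D = (70.464745·0.155−8.610722)/10.875316 = 0.212528
λ₂=(a−b·0.155)/D = (1.206559−8.610722·0.155)/10.875316 = -0.011779
w* = 0.212528·g + -0.011779·h:
  w_0 = 0.212528·0.7737 + -0.011779·12.3692 = 0.0187  (Alcoa)
  w_1 = 0.212528·2.0042 + -0.011779·13.2474 = 0.2699  (Exxon)
  w_2 = 0.212528·1.5132 + -0.011779·14.5224 = 0.1505  (Qualcomm)
  w_3 = 0.212528·2.3902 + -0.011779·15.5807 = 0.3244  (Pfizer)
  w_4 = 0.212528·1.3863 + -0.011779·6.1851 = 0.2218  (Merck)
  w_5 = 0.212528·0.5432 + -0.011779·8.5599 = 0.0146  (Disney)
Σw_i=1.0000  μᵀw=0.1550
σ²=wᵀΣw=λ₁·μ_p+λ₂ = 0.212528·0.155 + -0.011779 = 0.021163 ≈ 0.0212


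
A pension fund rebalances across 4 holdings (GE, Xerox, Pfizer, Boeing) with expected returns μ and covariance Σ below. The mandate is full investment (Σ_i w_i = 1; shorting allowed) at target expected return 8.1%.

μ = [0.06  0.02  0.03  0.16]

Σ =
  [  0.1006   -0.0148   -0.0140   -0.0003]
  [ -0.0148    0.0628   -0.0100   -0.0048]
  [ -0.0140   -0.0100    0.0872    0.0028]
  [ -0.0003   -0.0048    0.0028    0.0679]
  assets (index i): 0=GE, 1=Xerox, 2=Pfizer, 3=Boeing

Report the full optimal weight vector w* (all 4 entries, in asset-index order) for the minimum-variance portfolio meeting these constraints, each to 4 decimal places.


0.2011  0.2589  0.1741  0.3658

g=Σ⁻¹μ = [0.7825  0.7623  0.4802  2.3940]
h=Σ⁻¹𝟙 = [15.6789  23.3986  16.1616  15.7845]
a=μᵀg=0.459639  b=𝟙ᵀg=4.419065  c=𝟙ᵀh=71.023522  D=ac−b²=13.117020
λ₁=(c·0.081−b)/D = (71.023522·0.081−4.419065)/13.117020 = 0.101688
λ₂=(a−b·0.081)/D = (0.459639−4.419065·0.081)/13.117020 = 0.007753
w* = 0.101688·g + 0.007753·h:
  w_0 = 0.101688·0.7825 + 0.007753·15.6789 = 0.2011  (GE)
  w_1 = 0.101688·0.7623 + 0.007753·23.3986 = 0.2589  (Xerox)
  w_2 = 0.101688·0.4802 + 0.007753·16.1616 = 0.1741  (Pfizer)
  w_3 = 0.101688·2.3940 + 0.007753·15.7845 = 0.3658  (Boeing)
Σw_i=1.0000  μᵀw=0.0810
σ²=wᵀΣw=λ₁·μ_p+λ₂ = 0.101688·0.081 + 0.007753 = 0.015990 ≈ 0.0160


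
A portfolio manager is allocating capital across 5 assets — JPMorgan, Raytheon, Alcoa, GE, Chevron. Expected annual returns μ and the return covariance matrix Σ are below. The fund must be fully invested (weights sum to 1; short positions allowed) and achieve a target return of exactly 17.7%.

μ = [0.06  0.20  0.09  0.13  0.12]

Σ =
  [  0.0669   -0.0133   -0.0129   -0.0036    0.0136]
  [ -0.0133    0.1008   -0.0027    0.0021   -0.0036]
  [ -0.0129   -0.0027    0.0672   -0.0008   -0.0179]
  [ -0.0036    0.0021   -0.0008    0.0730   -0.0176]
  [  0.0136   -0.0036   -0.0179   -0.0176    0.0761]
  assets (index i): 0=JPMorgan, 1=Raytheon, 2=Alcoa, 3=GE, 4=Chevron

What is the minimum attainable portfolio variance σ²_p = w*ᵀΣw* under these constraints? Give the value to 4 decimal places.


x=Σ⁻¹μ = [1.4258  2.2778  2.4153  2.4292  2.5597]
y=Σ⁻¹𝟙 = [19.2610  13.4606  24.8653  19.5243  20.6994]
a=μᵀx=1.381438  b=𝟙ᵀx=11.107744  c=𝟙ᵀy=97.810650  D=ac−b²=11.737407
λ₁=(c·0.177−b)/D = (97.810650·0.177−11.107744)/11.737407 = 0.528630
λ₂=(a−b·0.177)/D = (1.381438−11.107744·0.177)/11.737407 = -0.049809
w* = 0.528630·x + -0.049809·y:
  w_0 = 0.528630·1.4258 + -0.049809·19.2610 = -0.2057  (JPMorgan)
  w_1 = 0.528630·2.2778 + -0.049809·13.4606 = 0.5336  (Raytheon)
  w_2 = 0.528630·2.4153 + -0.049809·24.8653 = 0.0383  (Alcoa)
  w_3 = 0.528630·2.4292 + -0.049809·19.5243 = 0.3117  (GE)
  w_4 = 0.528630·2.5597 + -0.049809·20.6994 = 0.3221  (Chevron)
Σw_i=1.0000  μᵀw=0.1770
σ²=wᵀΣw=λ₁·μ_p+λ₂ = 0.528630·0.177 + -0.049809 = 0.043758 ≈ 0.0438

0.0438


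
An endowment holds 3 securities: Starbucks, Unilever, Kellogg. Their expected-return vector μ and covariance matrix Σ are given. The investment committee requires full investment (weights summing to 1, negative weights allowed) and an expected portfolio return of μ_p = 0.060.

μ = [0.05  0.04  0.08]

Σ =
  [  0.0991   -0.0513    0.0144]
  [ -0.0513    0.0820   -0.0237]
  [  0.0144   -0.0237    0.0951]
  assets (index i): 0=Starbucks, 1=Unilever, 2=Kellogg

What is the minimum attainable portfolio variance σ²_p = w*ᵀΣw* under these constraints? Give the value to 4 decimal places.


0.0210

p=Σ⁻¹μ = [1.1263  1.4939  1.0430]
q=Σ⁻¹𝟙 = [24.3544  31.6872  14.7243]
a=μᵀp=0.199508  b=𝟙ᵀp=3.663152  c=𝟙ᵀq=70.765874  D=ac−b²=0.699663
λ₁=(c·0.060−b)/D = (70.765874·0.060−3.663152)/0.699663 = 0.832974
λ₂=(a−b·0.060)/D = (0.199508−3.663152·0.060)/0.699663 = -0.028987
w* = 0.832974·p + -0.028987·q:
  w_0 = 0.832974·1.1263 + -0.028987·24.3544 = 0.2322  (Starbucks)
  w_1 = 0.832974·1.4939 + -0.028987·31.6872 = 0.3258  (Unilever)
  w_2 = 0.832974·1.0430 + -0.028987·14.7243 = 0.4419  (Kellogg)
Σw_i=1.0000  μᵀw=0.0600
σ²=wᵀΣw=λ₁·μ_p+λ₂ = 0.832974·0.060 + -0.028987 = 0.020991 ≈ 0.0210


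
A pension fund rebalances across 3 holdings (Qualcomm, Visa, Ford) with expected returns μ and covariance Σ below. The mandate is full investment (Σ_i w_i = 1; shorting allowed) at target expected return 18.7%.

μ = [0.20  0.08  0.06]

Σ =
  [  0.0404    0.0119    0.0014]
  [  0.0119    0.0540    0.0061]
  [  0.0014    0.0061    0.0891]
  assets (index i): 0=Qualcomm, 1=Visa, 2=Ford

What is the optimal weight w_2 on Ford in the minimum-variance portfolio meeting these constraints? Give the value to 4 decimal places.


u=Σ⁻¹μ = [4.8266  0.3531  0.5734]
v=Σ⁻¹𝟙 = [20.6226  12.8420  10.0201]
a=μᵀu=1.027974  b=𝟙ᵀu=5.753082  c=𝟙ᵀv=43.484698  D=ac−b²=11.603194
λ₁=(c·0.187−b)/D = (43.484698·0.187−5.753082)/11.603194 = 0.204992
λ₂=(a−b·0.187)/D = (1.027974−5.753082·0.187)/11.603194 = -0.004124
w* = 0.204992·u + -0.004124·v:
  w_0 = 0.204992·4.8266 + -0.004124·20.6226 = 0.9044  (Qualcomm)
  w_1 = 0.204992·0.3531 + -0.004124·12.8420 = 0.0194  (Visa)
  w_2 = 0.204992·0.5734 + -0.004124·10.0201 = 0.0762  (Ford)
Σw_i=1.0000  μᵀw=0.1870
σ²=wᵀΣw=λ₁·μ_p+λ₂ = 0.204992·0.187 + -0.004124 = 0.034209 ≈ 0.0342

0.0762


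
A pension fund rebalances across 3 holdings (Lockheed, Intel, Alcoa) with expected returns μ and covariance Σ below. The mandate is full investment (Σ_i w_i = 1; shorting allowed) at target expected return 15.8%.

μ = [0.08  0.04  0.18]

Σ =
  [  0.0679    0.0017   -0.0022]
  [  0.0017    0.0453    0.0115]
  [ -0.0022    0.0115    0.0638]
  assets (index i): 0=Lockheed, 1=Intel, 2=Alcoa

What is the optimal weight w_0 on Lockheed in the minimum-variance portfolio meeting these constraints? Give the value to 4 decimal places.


u=Σ⁻¹μ = [1.2675  0.1133  2.8446]
v=Σ⁻¹𝟙 = [14.6882  18.2514  12.8906]
a=μᵀu=0.617963  b=𝟙ᵀu=4.225432  c=𝟙ᵀv=45.830276  D=ac−b²=10.467145
λ₁=(c·0.158−b)/D = (45.830276·0.158−4.225432)/10.467145 = 0.288116
λ₂=(a−b·0.158)/D = (0.617963−4.225432·0.158)/10.467145 = -0.004744
w* = 0.288116·u + -0.004744·v:
  w_0 = 0.288116·1.2675 + -0.004744·14.6882 = 0.2955  (Lockheed)
  w_1 = 0.288116·0.1133 + -0.004744·18.2514 = -0.0539  (Intel)
  w_2 = 0.288116·2.8446 + -0.004744·12.8906 = 0.7584  (Alcoa)
Σw_i=1.0000  μᵀw=0.1580
σ²=wᵀΣw=λ₁·μ_p+λ₂ = 0.288116·0.158 + -0.004744 = 0.040778 ≈ 0.0408

0.2955


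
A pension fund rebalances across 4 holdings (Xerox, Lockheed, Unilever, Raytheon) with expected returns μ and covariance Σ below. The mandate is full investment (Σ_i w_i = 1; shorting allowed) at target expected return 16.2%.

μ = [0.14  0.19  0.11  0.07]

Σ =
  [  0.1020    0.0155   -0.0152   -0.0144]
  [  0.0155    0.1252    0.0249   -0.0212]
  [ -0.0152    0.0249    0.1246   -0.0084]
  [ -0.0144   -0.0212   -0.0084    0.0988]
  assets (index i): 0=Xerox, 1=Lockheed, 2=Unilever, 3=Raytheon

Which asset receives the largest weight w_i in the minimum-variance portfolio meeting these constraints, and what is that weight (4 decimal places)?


Lockheed (0.5583)

u=Σ⁻¹μ = [1.4758  1.3801  0.8743  1.2941]
v=Σ⁻¹𝟙 = [12.0730  7.0952  9.0360  14.1718]
a=μᵀu=0.655591  b=𝟙ᵀu=5.024281  c=𝟙ᵀv=42.375902  D=ac−b²=2.537850
λ₁=(c·0.162−b)/D = (42.375902·0.162−5.024281)/2.537850 = 0.725265
λ₂=(a−b·0.162)/D = (0.655591−5.024281·0.162)/2.537850 = -0.062392
w* = 0.725265·u + -0.062392·v:
  w_0 = 0.725265·1.4758 + -0.062392·12.0730 = 0.3171  (Xerox)
  w_1 = 0.725265·1.3801 + -0.062392·7.0952 = 0.5583  (Lockheed)
  w_2 = 0.725265·0.8743 + -0.062392·9.0360 = 0.0703  (Unilever)
  w_3 = 0.725265·1.2941 + -0.062392·14.1718 = 0.0543  (Raytheon)
Σw_i=1.0000  μᵀw=0.1620
σ²=wᵀΣw=λ₁·μ_p+λ₂ = 0.725265·0.162 + -0.062392 = 0.055101 ≈ 0.0551


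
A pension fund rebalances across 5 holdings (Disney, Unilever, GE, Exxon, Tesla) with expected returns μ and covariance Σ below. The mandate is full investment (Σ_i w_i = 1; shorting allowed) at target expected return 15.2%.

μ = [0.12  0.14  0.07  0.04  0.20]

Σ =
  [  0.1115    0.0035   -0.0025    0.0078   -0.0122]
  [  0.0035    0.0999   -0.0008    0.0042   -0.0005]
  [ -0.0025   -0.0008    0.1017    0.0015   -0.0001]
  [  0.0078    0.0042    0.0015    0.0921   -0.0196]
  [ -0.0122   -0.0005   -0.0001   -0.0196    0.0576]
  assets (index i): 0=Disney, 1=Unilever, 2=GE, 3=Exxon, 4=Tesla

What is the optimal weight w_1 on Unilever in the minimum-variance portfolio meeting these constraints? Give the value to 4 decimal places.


0.1565

u=Σ⁻¹μ = [1.4281  1.3306  0.7213  1.1287  4.1716]
v=Σ⁻¹𝟙 = [10.5793  9.2277  9.9740  14.6302  24.6776]
a=μᵀu=1.287611  b=𝟙ᵀu=8.780299  c=𝟙ᵀv=69.088783  D=ac−b²=11.865857
λ₁=(c·0.152−b)/D = (69.088783·0.152−8.780299)/11.865857 = 0.145055
λ₂=(a−b·0.152)/D = (1.287611−8.780299·0.152)/11.865857 = -0.003960
w* = 0.145055·u + -0.003960·v:
  w_0 = 0.145055·1.4281 + -0.003960·10.5793 = 0.1653  (Disney)
  w_1 = 0.145055·1.3306 + -0.003960·9.2277 = 0.1565  (Unilever)
  w_2 = 0.145055·0.7213 + -0.003960·9.9740 = 0.0651  (GE)
  w_3 = 0.145055·1.1287 + -0.003960·14.6302 = 0.1058  (Exxon)
  w_4 = 0.145055·4.1716 + -0.003960·24.6776 = 0.5074  (Tesla)
Σw_i=1.0000  μᵀw=0.1520
σ²=wᵀΣw=λ₁·μ_p+λ₂ = 0.145055·0.152 + -0.003960 = 0.018088 ≈ 0.0181


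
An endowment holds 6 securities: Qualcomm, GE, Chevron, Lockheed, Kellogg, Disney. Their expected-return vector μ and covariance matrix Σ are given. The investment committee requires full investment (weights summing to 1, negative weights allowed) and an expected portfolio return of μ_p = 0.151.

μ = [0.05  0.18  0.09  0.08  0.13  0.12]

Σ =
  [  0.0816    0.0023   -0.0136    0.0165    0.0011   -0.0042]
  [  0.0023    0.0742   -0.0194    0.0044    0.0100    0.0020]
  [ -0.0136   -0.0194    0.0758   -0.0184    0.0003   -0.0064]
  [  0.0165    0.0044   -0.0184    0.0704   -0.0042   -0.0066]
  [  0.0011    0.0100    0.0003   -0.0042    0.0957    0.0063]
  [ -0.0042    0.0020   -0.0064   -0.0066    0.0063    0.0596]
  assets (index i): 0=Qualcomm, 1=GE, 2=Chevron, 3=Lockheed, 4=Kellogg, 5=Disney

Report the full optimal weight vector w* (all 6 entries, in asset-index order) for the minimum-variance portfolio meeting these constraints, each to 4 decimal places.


g=Σ⁻¹μ = [0.7279  2.7991  2.6568  1.7634  0.9720  2.3486]
h=Σ⁻¹𝟙 = [13.2444  17.1964  26.4467  19.4033  7.8672  21.2918]
a=μᵀg=1.328609  b=𝟙ᵀg=11.267792  c=𝟙ᵀh=105.449783  D=ac−b²=13.138404
λ₁=(c·0.151−b)/D = (105.449783·0.151−11.267792)/13.138404 = 0.354314
λ₂=(a−b·0.151)/D = (1.328609−11.267792·0.151)/13.138404 = -0.028377
w* = 0.354314·g + -0.028377·h:
  w_0 = 0.354314·0.7279 + -0.028377·13.2444 = -0.1179  (Qualcomm)
  w_1 = 0.354314·2.7991 + -0.028377·17.1964 = 0.5038  (GE)
  w_2 = 0.354314·2.6568 + -0.028377·26.4467 = 0.1909  (Chevron)
  w_3 = 0.354314·1.7634 + -0.028377·19.4033 = 0.0742  (Lockheed)
  w_4 = 0.354314·0.9720 + -0.028377·7.8672 = 0.1212  (Kellogg)
  w_5 = 0.354314·2.3486 + -0.028377·21.2918 = 0.2280  (Disney)
Σw_i=1.0000  μᵀw=0.1510
σ²=wᵀΣw=λ₁·μ_p+λ₂ = 0.354314·0.151 + -0.028377 = 0.025125 ≈ 0.0251

-0.1179  0.5038  0.1909  0.0742  0.1212  0.2280


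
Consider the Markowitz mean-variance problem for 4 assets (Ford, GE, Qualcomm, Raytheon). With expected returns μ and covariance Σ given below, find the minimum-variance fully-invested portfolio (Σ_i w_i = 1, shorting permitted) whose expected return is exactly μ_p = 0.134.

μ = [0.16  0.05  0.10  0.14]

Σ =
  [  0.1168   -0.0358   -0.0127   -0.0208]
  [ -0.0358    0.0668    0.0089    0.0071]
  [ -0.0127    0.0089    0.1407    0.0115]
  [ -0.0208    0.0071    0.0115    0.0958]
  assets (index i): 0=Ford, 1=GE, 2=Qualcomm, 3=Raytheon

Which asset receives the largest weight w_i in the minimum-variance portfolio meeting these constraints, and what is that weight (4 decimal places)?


Ford (0.4170)

x=Σ⁻¹μ = [2.2723  1.6916  0.6658  1.7494]
y=Σ⁻¹𝟙 = [18.3357  22.6778  6.3490  11.9766]
a=μᵀx=0.759656  b=𝟙ᵀx=6.379225  c=𝟙ᵀy=59.339097  D=ac−b²=4.382812
λ₁=(c·0.134−b)/D = (59.339097·0.134−6.379225)/4.382812 = 0.358723
λ₂=(a−b·0.134)/D = (0.759656−6.379225·0.134)/4.382812 = -0.021712
w* = 0.358723·x + -0.021712·y:
  w_0 = 0.358723·2.2723 + -0.021712·18.3357 = 0.4170  (Ford)
  w_1 = 0.358723·1.6916 + -0.021712·22.6778 = 0.1144  (GE)
  w_2 = 0.358723·0.6658 + -0.021712·6.3490 = 0.1010  (Qualcomm)
  w_3 = 0.358723·1.7494 + -0.021712·11.9766 = 0.3675  (Raytheon)
Σw_i=1.0000  μᵀw=0.1340
σ²=wᵀΣw=λ₁·μ_p+λ₂ = 0.358723·0.134 + -0.021712 = 0.026357 ≈ 0.0264


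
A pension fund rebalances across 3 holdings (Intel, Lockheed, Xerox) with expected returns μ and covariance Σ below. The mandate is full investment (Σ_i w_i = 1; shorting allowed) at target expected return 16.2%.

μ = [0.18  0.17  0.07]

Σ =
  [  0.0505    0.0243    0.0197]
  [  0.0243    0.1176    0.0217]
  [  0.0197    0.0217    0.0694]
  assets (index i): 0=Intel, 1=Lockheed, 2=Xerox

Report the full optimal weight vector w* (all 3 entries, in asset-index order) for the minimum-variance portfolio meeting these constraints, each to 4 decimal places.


0.6784  0.1737  0.1478

u=Σ⁻¹μ = [3.2401  0.8062  -0.1632]
v=Σ⁻¹𝟙 = [14.3931  3.8463  9.1209]
a=μᵀu=0.708844  b=𝟙ᵀu=3.883097  c=𝟙ᵀv=27.360328  D=ac−b²=4.315762
λ₁=(c·0.162−b)/D = (27.360328·0.162−3.883097)/4.315762 = 0.127272
λ₂=(a−b·0.162)/D = (0.708844−3.883097·0.162)/4.315762 = 0.018486
w* = 0.127272·u + 0.018486·v:
  w_0 = 0.127272·3.2401 + 0.018486·14.3931 = 0.6784  (Intel)
  w_1 = 0.127272·0.8062 + 0.018486·3.8463 = 0.1737  (Lockheed)
  w_2 = 0.127272·-0.1632 + 0.018486·9.1209 = 0.1478  (Xerox)
Σw_i=1.0000  μᵀw=0.1620
σ²=wᵀΣw=λ₁·μ_p+λ₂ = 0.127272·0.162 + 0.018486 = 0.039104 ≈ 0.0391


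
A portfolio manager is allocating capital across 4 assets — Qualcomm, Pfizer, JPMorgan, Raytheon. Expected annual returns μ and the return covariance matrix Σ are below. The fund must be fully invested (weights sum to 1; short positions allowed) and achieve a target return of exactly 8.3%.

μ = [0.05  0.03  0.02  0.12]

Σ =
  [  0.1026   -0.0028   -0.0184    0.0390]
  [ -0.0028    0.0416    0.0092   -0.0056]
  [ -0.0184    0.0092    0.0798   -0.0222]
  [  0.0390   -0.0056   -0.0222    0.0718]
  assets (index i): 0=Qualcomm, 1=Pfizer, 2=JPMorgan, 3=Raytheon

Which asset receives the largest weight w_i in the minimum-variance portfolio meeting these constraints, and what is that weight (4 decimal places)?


g=Σ⁻¹μ = [-0.1355  0.8325  0.6859  2.0219]
h=Σ⁻¹𝟙 = [6.8010  23.2156  16.1640  17.0419]
a=μᵀg=0.274548  b=𝟙ᵀg=3.404825  c=𝟙ᵀh=63.222502  D=ac−b²=5.764802
λ₁=(c·0.083−b)/D = (63.222502·0.083−3.404825)/5.764802 = 0.319637
λ₂=(a−b·0.083)/D = (0.274548−3.404825·0.083)/5.764802 = -0.001397
w* = 0.319637·g + -0.001397·h:
  w_0 = 0.319637·-0.1355 + -0.001397·6.8010 = -0.0528  (Qualcomm)
  w_1 = 0.319637·0.8325 + -0.001397·23.2156 = 0.2337  (Pfizer)
  w_2 = 0.319637·0.6859 + -0.001397·16.1640 = 0.1967  (JPMorgan)
  w_3 = 0.319637·2.0219 + -0.001397·17.0419 = 0.6225  (Raytheon)
Σw_i=1.0000  μᵀw=0.0830
σ²=wᵀΣw=λ₁·μ_p+λ₂ = 0.319637·0.083 + -0.001397 = 0.025133 ≈ 0.0251

Raytheon (0.6225)


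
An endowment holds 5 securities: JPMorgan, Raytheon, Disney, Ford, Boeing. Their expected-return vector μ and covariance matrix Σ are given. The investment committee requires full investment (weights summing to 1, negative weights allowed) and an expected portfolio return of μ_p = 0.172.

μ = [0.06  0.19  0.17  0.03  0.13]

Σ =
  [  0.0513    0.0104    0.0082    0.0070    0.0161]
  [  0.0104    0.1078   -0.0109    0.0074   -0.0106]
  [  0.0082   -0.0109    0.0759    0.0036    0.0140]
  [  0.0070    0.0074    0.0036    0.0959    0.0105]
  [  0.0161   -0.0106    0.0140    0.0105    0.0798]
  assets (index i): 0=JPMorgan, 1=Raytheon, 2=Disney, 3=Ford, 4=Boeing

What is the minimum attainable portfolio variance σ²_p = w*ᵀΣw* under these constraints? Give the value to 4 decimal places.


g=Σ⁻¹μ = [-0.1063  2.1629  2.2806  -0.1017  1.5511]
h=Σ⁻¹𝟙 = [12.0882  9.5700  11.3417  7.4621  8.3921]
a=μᵀg=0.990864  b=𝟙ᵀg=5.786511  c=𝟙ᵀh=48.854061  D=ac−b²=14.923996
λ₁=(c·0.172−b)/D = (48.854061·0.172−5.786511)/14.923996 = 0.175314
λ₂=(a−b·0.172)/D = (0.990864−5.786511·0.172)/14.923996 = -0.000296
w* = 0.175314·g + -0.000296·h:
  w_0 = 0.175314·-0.1063 + -0.000296·12.0882 = -0.0222  (JPMorgan)
  w_1 = 0.175314·2.1629 + -0.000296·9.5700 = 0.3764  (Raytheon)
  w_2 = 0.175314·2.2806 + -0.000296·11.3417 = 0.3965  (Disney)
  w_3 = 0.175314·-0.1017 + -0.000296·7.4621 = -0.0200  (Ford)
  w_4 = 0.175314·1.5511 + -0.000296·8.3921 = 0.2694  (Boeing)
Σw_i=1.0000  μᵀw=0.1720
σ²=wᵀΣw=λ₁·μ_p+λ₂ = 0.175314·0.172 + -0.000296 = 0.029858 ≈ 0.0299

0.0299


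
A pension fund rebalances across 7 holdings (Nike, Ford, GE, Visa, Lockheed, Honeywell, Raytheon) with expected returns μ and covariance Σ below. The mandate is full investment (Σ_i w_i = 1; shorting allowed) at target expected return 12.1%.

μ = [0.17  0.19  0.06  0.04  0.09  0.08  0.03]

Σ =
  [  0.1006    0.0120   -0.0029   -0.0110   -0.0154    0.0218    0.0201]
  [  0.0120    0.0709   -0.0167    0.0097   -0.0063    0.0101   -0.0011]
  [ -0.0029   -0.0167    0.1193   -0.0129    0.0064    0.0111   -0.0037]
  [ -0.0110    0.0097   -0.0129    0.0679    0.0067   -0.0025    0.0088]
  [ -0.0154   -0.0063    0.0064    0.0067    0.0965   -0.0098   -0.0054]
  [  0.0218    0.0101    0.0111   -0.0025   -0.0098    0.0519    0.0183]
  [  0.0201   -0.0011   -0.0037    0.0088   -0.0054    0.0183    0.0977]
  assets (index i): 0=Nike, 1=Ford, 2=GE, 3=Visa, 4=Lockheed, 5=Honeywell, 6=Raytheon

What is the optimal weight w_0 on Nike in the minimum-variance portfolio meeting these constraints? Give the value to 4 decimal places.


0.1774

u=Σ⁻¹μ = [1.5623  2.5904  0.8450  0.5237  1.3063  0.4785  -0.0178]
v=Σ⁻¹𝟙 = [8.4170  12.6064  10.3550  14.6764  12.3802  11.9355  6.1646]
a=μᵀu=0.984735  b=𝟙ᵀu=7.288452  c=𝟙ᵀv=76.535068  D=ac−b²=22.245198
λ₁=(c·0.121−b)/D = (76.535068·0.121−7.288452)/22.245198 = 0.088661
λ₂=(a−b·0.121)/D = (0.984735−7.288452·0.121)/22.245198 = 0.004623
w* = 0.088661·u + 0.004623·v:
  w_0 = 0.088661·1.5623 + 0.004623·8.4170 = 0.1774  (Nike)
  w_1 = 0.088661·2.5904 + 0.004623·12.6064 = 0.2879  (Ford)
  w_2 = 0.088661·0.8450 + 0.004623·10.3550 = 0.1228  (GE)
  w_3 = 0.088661·0.5237 + 0.004623·14.6764 = 0.1143  (Visa)
  w_4 = 0.088661·1.3063 + 0.004623·12.3802 = 0.1730  (Lockheed)
  w_5 = 0.088661·0.4785 + 0.004623·11.9355 = 0.0976  (Honeywell)
  w_6 = 0.088661·-0.0178 + 0.004623·6.1646 = 0.0269  (Raytheon)
Σw_i=1.0000  μᵀw=0.1210
σ²=wᵀΣw=λ₁·μ_p+λ₂ = 0.088661·0.121 + 0.004623 = 0.015351 ≈ 0.0154


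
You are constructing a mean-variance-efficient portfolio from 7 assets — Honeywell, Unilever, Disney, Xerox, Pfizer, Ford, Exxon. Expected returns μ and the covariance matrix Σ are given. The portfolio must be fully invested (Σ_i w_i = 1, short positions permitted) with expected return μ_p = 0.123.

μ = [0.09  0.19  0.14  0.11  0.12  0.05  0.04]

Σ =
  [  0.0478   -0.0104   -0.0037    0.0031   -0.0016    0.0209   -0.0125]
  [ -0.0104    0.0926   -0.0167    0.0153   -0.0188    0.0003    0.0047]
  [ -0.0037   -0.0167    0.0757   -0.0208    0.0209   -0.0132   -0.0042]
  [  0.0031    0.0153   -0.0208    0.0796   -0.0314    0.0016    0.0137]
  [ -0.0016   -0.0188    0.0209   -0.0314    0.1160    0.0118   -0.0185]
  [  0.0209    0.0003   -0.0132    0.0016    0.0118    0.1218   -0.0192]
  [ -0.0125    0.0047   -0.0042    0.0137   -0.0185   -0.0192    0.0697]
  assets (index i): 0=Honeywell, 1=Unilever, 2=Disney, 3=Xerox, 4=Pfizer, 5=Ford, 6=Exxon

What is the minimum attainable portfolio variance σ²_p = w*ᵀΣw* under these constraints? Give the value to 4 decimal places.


u=Σ⁻¹μ = [2.8737  2.8463  2.7709  1.9165  1.7256  0.2080  1.2029]
v=Σ⁻¹𝟙 = [28.3923  17.0961  21.0490  15.5749  15.0420  7.4691  22.5433]
a=μᵀu=1.663759  b=𝟙ᵀu=13.543893  c=𝟙ᵀv=127.166680  D=ac−b²=28.137645
λ₁=(c·0.123−b)/D = (127.166680·0.123−13.543893)/28.137645 = 0.074548
λ₂=(a−b·0.123)/D = (1.663759−13.543893·0.123)/28.137645 = -0.000076
w* = 0.074548·u + -0.000076·v:
  w_0 = 0.074548·2.8737 + -0.000076·28.3923 = 0.2121  (Honeywell)
  w_1 = 0.074548·2.8463 + -0.000076·17.0961 = 0.2109  (Unilever)
  w_2 = 0.074548·2.7709 + -0.000076·21.0490 = 0.2050  (Disney)
  w_3 = 0.074548·1.9165 + -0.000076·15.5749 = 0.1417  (Xerox)
  w_4 = 0.074548·1.7256 + -0.000076·15.0420 = 0.1275  (Pfizer)
  w_5 = 0.074548·0.2080 + -0.000076·7.4691 = 0.0149  (Ford)
  w_6 = 0.074548·1.2029 + -0.000076·22.5433 = 0.0880  (Exxon)
Σw_i=1.0000  μᵀw=0.1230
σ²=wᵀΣw=λ₁·μ_p+λ₂ = 0.074548·0.123 + -0.000076 = 0.009093 ≈ 0.0091

0.0091


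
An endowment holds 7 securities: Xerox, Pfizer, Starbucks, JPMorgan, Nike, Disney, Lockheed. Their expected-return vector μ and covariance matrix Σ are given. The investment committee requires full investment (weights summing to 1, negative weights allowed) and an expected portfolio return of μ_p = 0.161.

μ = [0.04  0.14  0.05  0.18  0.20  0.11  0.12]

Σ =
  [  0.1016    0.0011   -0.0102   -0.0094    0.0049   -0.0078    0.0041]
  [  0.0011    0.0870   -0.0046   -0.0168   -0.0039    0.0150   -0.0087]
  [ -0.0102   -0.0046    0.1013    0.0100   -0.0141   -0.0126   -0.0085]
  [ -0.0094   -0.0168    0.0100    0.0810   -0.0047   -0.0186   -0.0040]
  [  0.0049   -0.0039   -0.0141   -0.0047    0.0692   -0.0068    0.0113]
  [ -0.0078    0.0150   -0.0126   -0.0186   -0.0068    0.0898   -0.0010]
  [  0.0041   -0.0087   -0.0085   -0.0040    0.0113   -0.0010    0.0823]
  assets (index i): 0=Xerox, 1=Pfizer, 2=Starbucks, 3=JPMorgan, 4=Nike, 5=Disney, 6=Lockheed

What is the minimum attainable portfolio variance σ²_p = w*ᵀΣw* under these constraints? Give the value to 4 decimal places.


u=Σ⁻¹μ = [0.7336  2.2633  1.1910  3.3717  3.3929  2.0498  1.5067]
v=Σ⁻¹𝟙 = [13.1252  15.3057  15.7504  20.9318  18.5739  17.8208  13.4251]
a=μᵀu=2.097531  b=𝟙ᵀu=14.509121  c=𝟙ᵀv=114.932834  D=ac−b²=30.560569
λ₁=(c·0.161−b)/D = (114.932834·0.161−14.509121)/30.560569 = 0.130726
λ₂=(a−b·0.161)/D = (2.097531−14.509121·0.161)/30.560569 = -0.007802
w* = 0.130726·u + -0.007802·v:
  w_0 = 0.130726·0.7336 + -0.007802·13.1252 = -0.0065  (Xerox)
  w_1 = 0.130726·2.2633 + -0.007802·15.3057 = 0.1765  (Pfizer)
  w_2 = 0.130726·1.1910 + -0.007802·15.7504 = 0.0328  (Starbucks)
  w_3 = 0.130726·3.3717 + -0.007802·20.9318 = 0.2775  (JPMorgan)
  w_4 = 0.130726·3.3929 + -0.007802·18.5739 = 0.2986  (Nike)
  w_5 = 0.130726·2.0498 + -0.007802·17.8208 = 0.1289  (Disney)
  w_6 = 0.130726·1.5067 + -0.007802·13.4251 = 0.0922  (Lockheed)
Σw_i=1.0000  μᵀw=0.1610
σ²=wᵀΣw=λ₁·μ_p+λ₂ = 0.130726·0.161 + -0.007802 = 0.013245 ≈ 0.0132

0.0132


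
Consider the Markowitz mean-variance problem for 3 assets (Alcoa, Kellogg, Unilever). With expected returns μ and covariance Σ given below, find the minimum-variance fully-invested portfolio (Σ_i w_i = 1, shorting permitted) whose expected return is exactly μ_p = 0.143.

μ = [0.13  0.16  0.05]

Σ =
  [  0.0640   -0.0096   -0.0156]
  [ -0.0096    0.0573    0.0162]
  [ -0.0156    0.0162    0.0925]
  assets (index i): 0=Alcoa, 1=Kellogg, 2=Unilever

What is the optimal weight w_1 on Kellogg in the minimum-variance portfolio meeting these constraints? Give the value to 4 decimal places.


x=Σ⁻¹μ = [2.6033  3.1053  0.4357]
y=Σ⁻¹𝟙 = [21.0348  17.7980  11.2412]
a=μᵀx=0.857054  b=𝟙ᵀx=6.144260  c=𝟙ᵀy=50.073993  D=ac−b²=5.164160
λ₁=(c·0.143−b)/D = (50.073993·0.143−6.144260)/5.164160 = 0.196803
λ₂=(a−b·0.143)/D = (0.857054−6.144260·0.143)/5.164160 = -0.004178
w* = 0.196803·x + -0.004178·y:
  w_0 = 0.196803·2.6033 + -0.004178·21.0348 = 0.4244  (Alcoa)
  w_1 = 0.196803·3.1053 + -0.004178·17.7980 = 0.5368  (Kellogg)
  w_2 = 0.196803·0.4357 + -0.004178·11.2412 = 0.0388  (Unilever)
Σw_i=1.0000  μᵀw=0.1430
σ²=wᵀΣw=λ₁·μ_p+λ₂ = 0.196803·0.143 + -0.004178 = 0.023965 ≈ 0.0240

0.5368
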